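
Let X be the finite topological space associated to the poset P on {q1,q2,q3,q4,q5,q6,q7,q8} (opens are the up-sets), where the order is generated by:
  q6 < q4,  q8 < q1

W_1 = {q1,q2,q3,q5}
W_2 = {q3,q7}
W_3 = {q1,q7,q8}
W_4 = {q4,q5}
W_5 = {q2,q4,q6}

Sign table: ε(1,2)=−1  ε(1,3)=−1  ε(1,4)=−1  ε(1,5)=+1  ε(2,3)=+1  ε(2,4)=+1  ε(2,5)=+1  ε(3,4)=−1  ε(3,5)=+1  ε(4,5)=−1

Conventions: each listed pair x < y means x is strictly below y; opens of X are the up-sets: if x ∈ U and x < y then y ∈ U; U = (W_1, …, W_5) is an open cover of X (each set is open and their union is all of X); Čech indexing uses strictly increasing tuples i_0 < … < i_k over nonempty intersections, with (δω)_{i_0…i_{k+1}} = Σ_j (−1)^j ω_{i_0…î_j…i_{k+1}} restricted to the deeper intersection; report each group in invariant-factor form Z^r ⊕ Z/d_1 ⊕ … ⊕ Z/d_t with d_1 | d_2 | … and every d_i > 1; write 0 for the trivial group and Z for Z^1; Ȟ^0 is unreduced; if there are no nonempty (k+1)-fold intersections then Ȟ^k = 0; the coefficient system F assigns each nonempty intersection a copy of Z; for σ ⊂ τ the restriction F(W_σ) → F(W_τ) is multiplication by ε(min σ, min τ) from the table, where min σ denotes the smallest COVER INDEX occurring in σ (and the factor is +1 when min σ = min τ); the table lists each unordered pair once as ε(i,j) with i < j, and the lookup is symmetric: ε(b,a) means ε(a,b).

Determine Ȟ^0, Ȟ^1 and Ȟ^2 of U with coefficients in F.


intersection data:
  W12={q3} W13={q1} W14={q5} W15={q2} W23={q7} W45={q4}
C dims 5,6; δ0: rk 4, SNF 1^4
Ȟ^0 = (5 − 4) − 0 = 1, so Ȟ^0 ≅ Z
Ȟ^1 = (6 − 0) − 4 = 2, so Ȟ^1 ≅ Z^2
Ȟ^2 = (0 − 0) − 0 = 0, so Ȟ^2 ≅ 0

Ȟ^0(U;F) ≅ Z,  Ȟ^1(U;F) ≅ Z^2,  Ȟ^2(U;F) ≅ 0


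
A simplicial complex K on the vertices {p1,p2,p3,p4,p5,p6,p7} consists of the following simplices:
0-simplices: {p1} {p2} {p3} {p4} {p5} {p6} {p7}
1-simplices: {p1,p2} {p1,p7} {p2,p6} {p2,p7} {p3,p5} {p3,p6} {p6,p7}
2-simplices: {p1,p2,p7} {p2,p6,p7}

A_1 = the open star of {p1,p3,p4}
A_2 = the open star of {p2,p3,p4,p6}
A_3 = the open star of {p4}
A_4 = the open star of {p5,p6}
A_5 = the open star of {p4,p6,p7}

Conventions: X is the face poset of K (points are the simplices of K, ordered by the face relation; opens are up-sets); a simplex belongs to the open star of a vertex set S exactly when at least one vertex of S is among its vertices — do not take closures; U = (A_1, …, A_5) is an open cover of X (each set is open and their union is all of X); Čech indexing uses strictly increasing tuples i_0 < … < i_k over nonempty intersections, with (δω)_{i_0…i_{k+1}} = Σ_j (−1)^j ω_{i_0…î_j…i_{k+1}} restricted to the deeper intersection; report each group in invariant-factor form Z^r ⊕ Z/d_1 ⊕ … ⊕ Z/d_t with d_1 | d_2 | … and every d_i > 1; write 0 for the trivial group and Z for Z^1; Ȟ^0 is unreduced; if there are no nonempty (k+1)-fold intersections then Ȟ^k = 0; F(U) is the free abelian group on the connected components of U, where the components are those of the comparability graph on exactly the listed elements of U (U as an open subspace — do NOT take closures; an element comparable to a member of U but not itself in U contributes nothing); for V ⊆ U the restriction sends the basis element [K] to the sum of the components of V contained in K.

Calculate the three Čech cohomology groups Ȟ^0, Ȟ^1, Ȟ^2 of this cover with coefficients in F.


nonempty intersections:
  A1={{p1},{p3},{p4},{p1,p2},{p1,p7},{p3,p5},{p3,p6},{p1,p2,p7}} A2={{p2},{p3},{p4},{p6},{p1,p2},{p2,p6},{p2,p7},{p3,p5},{p3,p6},{p6,p7},{p1,p2,p7},{p2,p6,p7}} A3={{p4}} A4={{p5},{p6},{p2,p6},{p3,p5},{p3,p6},{p6,p7},{p2,p6,p7}} A5={{p4},{p6},{p7},{p1,p7},{p2,p6},{p2,p7},{p3,p6},{p6,p7},{p1,p2,p7},{p2,p6,p7}}
  A12={{p3},{p4},{p1,p2},{p3,p5},{p3,p6},{p1,p2,p7}} A13={{p4}} A14={{p3,p5},{p3,p6}} A15={{p4},{p1,p7},{p3,p6},{p1,p2,p7}} A23={{p4}} A24={{p6},{p2,p6},{p3,p5},{p3,p6},{p6,p7},{p2,p6,p7}} A25={{p4},{p6},{p2,p6},{p2,p7},{p3,p6},{p6,p7},{p1,p2,p7},{p2,p6,p7}} A35={{p4}} A45={{p6},{p2,p6},{p3,p6},{p6,p7},{p2,p6,p7}}
  A123={{p4}} A124={{p3,p5},{p3,p6}} A125={{p4},{p3,p6},{p1,p2,p7}} A135={{p4}} A145={{p3,p6}} A235={{p4}} A245={{p6},{p2,p6},{p3,p6},{p6,p7},{p2,p6,p7}}
  A1235={{p4}} A1245={{p3,p6}}
components per intersection:
  A1: {{p1},{p1,p2},{p1,p7},{p1,p2,p7}} {{p3},{p3,p5},{p3,p6}} {{p4}}
  A2: {{p2},{p3},{p6},{p1,p2},{p2,p6},{p2,p7},{p3,p5},{p3,p6},{p6,p7},{p1,p2,p7},{p2,p6,p7}} {{p4}}
  A3: {{p4}}
  A4: {{p5},{p3,p5}} {{p6},{p2,p6},{p3,p6},{p6,p7},{p2,p6,p7}}
  A5: {{p4}} {{p6},{p7},{p1,p7},{p2,p6},{p2,p7},{p3,p6},{p6,p7},{p1,p2,p7},{p2,p6,p7}}
  A12: {{p3},{p3,p5},{p3,p6}} {{p4}} {{p1,p2},{p1,p2,p7}}
  A13: {{p4}}
  A14: {{p3,p5}} {{p3,p6}}
  A15: {{p4}} {{p1,p7},{p1,p2,p7}} {{p3,p6}}
  A23: {{p4}}
  A24: {{p6},{p2,p6},{p3,p6},{p6,p7},{p2,p6,p7}} {{p3,p5}}
  A25: {{p4}} {{p6},{p2,p6},{p2,p7},{p3,p6},{p6,p7},{p1,p2,p7},{p2,p6,p7}}
  A35: {{p4}}
  A45: {{p6},{p2,p6},{p3,p6},{p6,p7},{p2,p6,p7}}
  A123: {{p4}}
  A124: {{p3,p5}} {{p3,p6}}
  A125: {{p4}} {{p3,p6}} {{p1,p2,p7}}
  A135: {{p4}}
  A145: {{p3,p6}}
  A235: {{p4}}
  A245: {{p6},{p2,p6},{p3,p6},{p6,p7},{p2,p6,p7}}
  A1235: {{p4}}
  A1245: {{p3,p6}}
C dims 10,16,10,2; δ0: rk 8, SNF 1^8; δ1: rk 8, SNF 1^8; δ2: rk 2, SNF 1^2
Ȟ^0: (10−8)−0=2 ⇒ Z^2
Ȟ^1: (16−8)−8=0 ⇒ 0
Ȟ^2: (10−2)−8=0 ⇒ 0

Ȟ^0 ≅ Z^2, Ȟ^1 ≅ 0, Ȟ^2 ≅ 0


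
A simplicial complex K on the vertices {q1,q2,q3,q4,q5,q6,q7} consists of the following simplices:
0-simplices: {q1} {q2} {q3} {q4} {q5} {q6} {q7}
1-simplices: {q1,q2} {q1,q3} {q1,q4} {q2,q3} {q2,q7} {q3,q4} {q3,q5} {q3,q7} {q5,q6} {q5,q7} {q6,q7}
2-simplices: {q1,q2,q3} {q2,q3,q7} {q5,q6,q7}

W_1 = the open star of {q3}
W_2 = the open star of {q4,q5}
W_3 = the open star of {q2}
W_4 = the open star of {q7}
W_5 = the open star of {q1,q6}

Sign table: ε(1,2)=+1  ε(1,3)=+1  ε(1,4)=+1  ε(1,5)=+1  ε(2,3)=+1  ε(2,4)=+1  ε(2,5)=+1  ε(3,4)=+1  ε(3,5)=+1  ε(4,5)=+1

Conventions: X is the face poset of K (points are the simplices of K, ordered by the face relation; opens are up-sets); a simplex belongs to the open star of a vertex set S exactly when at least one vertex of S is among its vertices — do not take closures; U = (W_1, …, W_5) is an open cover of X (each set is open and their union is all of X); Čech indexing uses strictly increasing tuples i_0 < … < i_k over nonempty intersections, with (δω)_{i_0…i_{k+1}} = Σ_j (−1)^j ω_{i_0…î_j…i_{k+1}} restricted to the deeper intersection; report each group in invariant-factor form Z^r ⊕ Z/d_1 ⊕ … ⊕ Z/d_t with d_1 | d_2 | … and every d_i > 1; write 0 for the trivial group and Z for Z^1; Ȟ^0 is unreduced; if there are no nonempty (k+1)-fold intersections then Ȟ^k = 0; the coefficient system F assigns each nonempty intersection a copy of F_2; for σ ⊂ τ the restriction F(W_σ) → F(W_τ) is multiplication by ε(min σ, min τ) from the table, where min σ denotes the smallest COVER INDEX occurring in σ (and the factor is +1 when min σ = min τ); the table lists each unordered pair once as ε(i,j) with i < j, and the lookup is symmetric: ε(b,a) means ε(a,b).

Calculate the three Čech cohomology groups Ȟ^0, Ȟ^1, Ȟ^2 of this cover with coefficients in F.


Ȟ^0(U;F) ≅ Z/2, Ȟ^1(U;F) ≅ Z/2 ⊕ Z/2 and Ȟ^2(U;F) ≅ 0

nerve of the cover:
  W1={{q3},{q1,q3},{q2,q3},{q3,q4},{q3,q5},{q3,q7},{q1,q2,q3},{q2,q3,q7}} W2={{q4},{q5},{q1,q4},{q3,q4},{q3,q5},{q5,q6},{q5,q7},{q5,q6,q7}} W3={{q2},{q1,q2},{q2,q3},{q2,q7},{q1,q2,q3},{q2,q3,q7}} W4={{q7},{q2,q7},{q3,q7},{q5,q7},{q6,q7},{q2,q3,q7},{q5,q6,q7}} W5={{q1},{q6},{q1,q2},{q1,q3},{q1,q4},{q5,q6},{q6,q7},{q1,q2,q3},{q5,q6,q7}}
  W12={{q3,q4},{q3,q5}} W13={{q2,q3},{q1,q2,q3},{q2,q3,q7}} W14={{q3,q7},{q2,q3,q7}} W15={{q1,q3},{q1,q2,q3}} W24={{q5,q7},{q5,q6,q7}} W25={{q1,q4},{q5,q6},{q5,q6,q7}} W34={{q2,q7},{q2,q3,q7}} W35={{q1,q2},{q1,q2,q3}} W45={{q6,q7},{q5,q6,q7}}
  W134={{q2,q3,q7}} W135={{q1,q2,q3}} W245={{q5,q6,q7}}
C dims 5,9,3; δ0: rk_F2 4; δ1: rk_F2 3
Ȟ^0 = (5 − 4) − 0 = 1, so Ȟ^0 ≅ Z/2
Ȟ^1 = (9 − 3) − 4 = 2, so Ȟ^1 ≅ Z/2 ⊕ Z/2
Ȟ^2 = (3 − 0) − 3 = 0, so Ȟ^2 ≅ 0


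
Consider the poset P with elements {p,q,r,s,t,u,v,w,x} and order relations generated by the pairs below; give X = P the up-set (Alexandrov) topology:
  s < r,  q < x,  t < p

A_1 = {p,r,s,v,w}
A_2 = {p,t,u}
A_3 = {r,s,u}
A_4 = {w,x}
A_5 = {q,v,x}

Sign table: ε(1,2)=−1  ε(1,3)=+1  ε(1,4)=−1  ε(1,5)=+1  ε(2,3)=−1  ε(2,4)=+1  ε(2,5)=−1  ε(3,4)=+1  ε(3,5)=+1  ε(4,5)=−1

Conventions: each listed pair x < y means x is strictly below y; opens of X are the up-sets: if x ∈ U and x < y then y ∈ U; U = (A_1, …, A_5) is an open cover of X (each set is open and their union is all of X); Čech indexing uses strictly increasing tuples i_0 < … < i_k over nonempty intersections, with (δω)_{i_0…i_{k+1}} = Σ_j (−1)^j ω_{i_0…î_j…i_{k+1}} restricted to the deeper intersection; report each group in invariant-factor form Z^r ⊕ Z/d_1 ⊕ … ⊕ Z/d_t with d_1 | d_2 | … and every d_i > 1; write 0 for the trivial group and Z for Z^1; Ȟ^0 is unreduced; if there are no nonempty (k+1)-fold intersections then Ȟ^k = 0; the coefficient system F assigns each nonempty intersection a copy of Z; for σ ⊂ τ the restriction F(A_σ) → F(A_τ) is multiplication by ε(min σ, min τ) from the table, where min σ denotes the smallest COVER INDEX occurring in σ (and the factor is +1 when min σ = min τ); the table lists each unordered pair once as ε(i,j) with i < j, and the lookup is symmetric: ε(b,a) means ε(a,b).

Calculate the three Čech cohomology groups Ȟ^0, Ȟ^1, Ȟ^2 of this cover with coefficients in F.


nerve of the cover:
  A12={p} A13={r,s} A14={w} A15={v} A23={u} A45={x}
C dims 5,6; δ0: rk 4, SNF 1^4
Ȟ^0 = (5 − 4) − 0 = 1, so Ȟ^0 ≅ Z
Ȟ^1 = (6 − 0) − 4 = 2, so Ȟ^1 ≅ Z^2
Ȟ^2 = (0 − 0) − 0 = 0, so Ȟ^2 ≅ 0

Ȟ^0 = Z, Ȟ^1 = Z^2 and Ȟ^2 = 0


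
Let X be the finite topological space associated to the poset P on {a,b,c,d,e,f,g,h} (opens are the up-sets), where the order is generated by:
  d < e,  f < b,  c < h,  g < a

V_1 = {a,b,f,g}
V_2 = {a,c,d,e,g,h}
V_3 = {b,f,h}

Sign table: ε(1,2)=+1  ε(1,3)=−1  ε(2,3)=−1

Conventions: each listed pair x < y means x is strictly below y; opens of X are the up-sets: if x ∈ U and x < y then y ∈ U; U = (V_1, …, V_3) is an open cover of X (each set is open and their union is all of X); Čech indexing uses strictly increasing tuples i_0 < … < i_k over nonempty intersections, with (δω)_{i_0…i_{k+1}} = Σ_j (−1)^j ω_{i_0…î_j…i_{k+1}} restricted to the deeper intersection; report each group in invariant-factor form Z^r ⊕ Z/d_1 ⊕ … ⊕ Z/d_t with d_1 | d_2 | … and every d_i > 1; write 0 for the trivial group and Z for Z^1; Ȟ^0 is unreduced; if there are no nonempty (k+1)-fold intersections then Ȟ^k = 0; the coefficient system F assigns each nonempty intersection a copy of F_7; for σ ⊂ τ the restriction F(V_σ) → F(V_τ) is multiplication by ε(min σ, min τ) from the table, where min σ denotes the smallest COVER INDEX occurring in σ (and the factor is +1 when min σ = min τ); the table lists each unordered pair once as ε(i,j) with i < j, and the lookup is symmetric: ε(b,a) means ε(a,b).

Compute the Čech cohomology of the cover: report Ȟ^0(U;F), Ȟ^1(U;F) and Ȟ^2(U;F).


Ȟ^0 = Z/7, Ȟ^1 = Z/7 and Ȟ^2 = 0

nonempty overlaps:
  V12={a,g} V13={b,f} V23={h}
C dims 3,3; δ0: rk_F7 2
degree 0: 3−2−0 = 1 → Ȟ^0 ≅ Z/7
degree 1: 3−0−2 = 1 → Ȟ^1 ≅ Z/7
degree 2: 0−0−0 = 0 → Ȟ^2 ≅ 0


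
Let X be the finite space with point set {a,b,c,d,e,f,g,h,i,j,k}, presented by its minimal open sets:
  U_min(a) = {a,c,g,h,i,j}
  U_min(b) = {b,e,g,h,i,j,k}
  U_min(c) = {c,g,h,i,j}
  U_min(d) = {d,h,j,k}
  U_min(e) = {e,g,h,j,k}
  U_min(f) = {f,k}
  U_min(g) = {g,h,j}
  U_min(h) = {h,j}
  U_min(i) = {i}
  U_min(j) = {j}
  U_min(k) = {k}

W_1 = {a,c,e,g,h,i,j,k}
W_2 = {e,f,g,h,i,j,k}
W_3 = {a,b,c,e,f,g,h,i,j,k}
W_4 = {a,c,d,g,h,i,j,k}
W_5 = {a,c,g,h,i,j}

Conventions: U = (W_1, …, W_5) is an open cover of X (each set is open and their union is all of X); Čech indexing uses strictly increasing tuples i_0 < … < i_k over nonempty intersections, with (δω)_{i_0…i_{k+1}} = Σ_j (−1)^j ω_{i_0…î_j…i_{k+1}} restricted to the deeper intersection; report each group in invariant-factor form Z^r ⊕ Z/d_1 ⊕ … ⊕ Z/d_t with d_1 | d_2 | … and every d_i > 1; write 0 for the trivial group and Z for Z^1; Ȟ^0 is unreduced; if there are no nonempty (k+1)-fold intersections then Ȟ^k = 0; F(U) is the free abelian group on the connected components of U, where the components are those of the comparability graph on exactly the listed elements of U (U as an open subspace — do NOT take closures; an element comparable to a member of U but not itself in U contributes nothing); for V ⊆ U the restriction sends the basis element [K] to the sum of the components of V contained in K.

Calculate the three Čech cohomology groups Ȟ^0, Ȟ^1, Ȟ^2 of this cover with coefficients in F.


Ȟ^0(U;F) ≅ Z, Ȟ^1(U;F) ≅ Z and Ȟ^2(U;F) ≅ 0

nerve of the cover:
  W12={e,g,h,i,j,k} W13={a,c,e,g,h,i,j,k} W14={a,c,g,h,i,j,k} W15={a,c,g,h,i,j} W23={e,f,g,h,i,j,k} W24={g,h,i,j,k} W25={g,h,i,j} W34={a,c,g,h,i,j,k} W35={a,c,g,h,i,j} W45={a,c,g,h,i,j}
  W123={e,g,h,i,j,k} W124={g,h,i,j,k} W125={g,h,i,j} W134={a,c,g,h,i,j,k} W135={a,c,g,h,i,j} W145={a,c,g,h,i,j} W234={g,h,i,j,k} W235={g,h,i,j} W245={g,h,i,j} W345={a,c,g,h,i,j}
  W1234={g,h,i,j,k} W1235={g,h,i,j} W1245={g,h,i,j} W1345={a,c,g,h,i,j} W2345={g,h,i,j}
  W12345={g,h,i,j}
components per intersection:
  W1: {a,c,e,g,h,i,j,k}
  W2: {e,f,g,h,j,k} {i}
  W3: {a,b,c,e,f,g,h,i,j,k}
  W4: {a,c,d,g,h,i,j,k}
  W5: {a,c,g,h,i,j}
  W12: {e,g,h,j,k} {i}
  W13: {a,c,e,g,h,i,j,k}
  W14: {a,c,g,h,i,j} {k}
  W15: {a,c,g,h,i,j}
  W23: {e,f,g,h,j,k} {i}
  W24: {g,h,j} {i} {k}
  W25: {g,h,j} {i}
  W34: {a,c,g,h,i,j} {k}
  W35: {a,c,g,h,i,j}
  W45: {a,c,g,h,i,j}
  W123: {e,g,h,j,k} {i}
  W124: {g,h,j} {i} {k}
  W125: {g,h,j} {i}
  W134: {a,c,g,h,i,j} {k}
  W135: {a,c,g,h,i,j}
  W145: {a,c,g,h,i,j}
  W234: {g,h,j} {i} {k}
  W235: {g,h,j} {i}
  W245: {g,h,j} {i}
  W345: {a,c,g,h,i,j}
  W1234: {g,h,j} {i} {k}
  W1235: {g,h,j} {i}
  W1245: {g,h,j} {i}
  W1345: {a,c,g,h,i,j}
  W2345: {g,h,j} {i}
  W12345: {g,h,j} {i}
C dims 6,17,19,10; δ0: rk 5, SNF 1^5; δ1: rk 11, SNF 1^11; δ2: rk 8, SNF 1^8
Ȟ^0 = (6 − 5) − 0 = 1, so Ȟ^0 ≅ Z
Ȟ^1 = (17 − 11) − 5 = 1, so Ȟ^1 ≅ Z
Ȟ^2 = (19 − 8) − 11 = 0, so Ȟ^2 ≅ 0


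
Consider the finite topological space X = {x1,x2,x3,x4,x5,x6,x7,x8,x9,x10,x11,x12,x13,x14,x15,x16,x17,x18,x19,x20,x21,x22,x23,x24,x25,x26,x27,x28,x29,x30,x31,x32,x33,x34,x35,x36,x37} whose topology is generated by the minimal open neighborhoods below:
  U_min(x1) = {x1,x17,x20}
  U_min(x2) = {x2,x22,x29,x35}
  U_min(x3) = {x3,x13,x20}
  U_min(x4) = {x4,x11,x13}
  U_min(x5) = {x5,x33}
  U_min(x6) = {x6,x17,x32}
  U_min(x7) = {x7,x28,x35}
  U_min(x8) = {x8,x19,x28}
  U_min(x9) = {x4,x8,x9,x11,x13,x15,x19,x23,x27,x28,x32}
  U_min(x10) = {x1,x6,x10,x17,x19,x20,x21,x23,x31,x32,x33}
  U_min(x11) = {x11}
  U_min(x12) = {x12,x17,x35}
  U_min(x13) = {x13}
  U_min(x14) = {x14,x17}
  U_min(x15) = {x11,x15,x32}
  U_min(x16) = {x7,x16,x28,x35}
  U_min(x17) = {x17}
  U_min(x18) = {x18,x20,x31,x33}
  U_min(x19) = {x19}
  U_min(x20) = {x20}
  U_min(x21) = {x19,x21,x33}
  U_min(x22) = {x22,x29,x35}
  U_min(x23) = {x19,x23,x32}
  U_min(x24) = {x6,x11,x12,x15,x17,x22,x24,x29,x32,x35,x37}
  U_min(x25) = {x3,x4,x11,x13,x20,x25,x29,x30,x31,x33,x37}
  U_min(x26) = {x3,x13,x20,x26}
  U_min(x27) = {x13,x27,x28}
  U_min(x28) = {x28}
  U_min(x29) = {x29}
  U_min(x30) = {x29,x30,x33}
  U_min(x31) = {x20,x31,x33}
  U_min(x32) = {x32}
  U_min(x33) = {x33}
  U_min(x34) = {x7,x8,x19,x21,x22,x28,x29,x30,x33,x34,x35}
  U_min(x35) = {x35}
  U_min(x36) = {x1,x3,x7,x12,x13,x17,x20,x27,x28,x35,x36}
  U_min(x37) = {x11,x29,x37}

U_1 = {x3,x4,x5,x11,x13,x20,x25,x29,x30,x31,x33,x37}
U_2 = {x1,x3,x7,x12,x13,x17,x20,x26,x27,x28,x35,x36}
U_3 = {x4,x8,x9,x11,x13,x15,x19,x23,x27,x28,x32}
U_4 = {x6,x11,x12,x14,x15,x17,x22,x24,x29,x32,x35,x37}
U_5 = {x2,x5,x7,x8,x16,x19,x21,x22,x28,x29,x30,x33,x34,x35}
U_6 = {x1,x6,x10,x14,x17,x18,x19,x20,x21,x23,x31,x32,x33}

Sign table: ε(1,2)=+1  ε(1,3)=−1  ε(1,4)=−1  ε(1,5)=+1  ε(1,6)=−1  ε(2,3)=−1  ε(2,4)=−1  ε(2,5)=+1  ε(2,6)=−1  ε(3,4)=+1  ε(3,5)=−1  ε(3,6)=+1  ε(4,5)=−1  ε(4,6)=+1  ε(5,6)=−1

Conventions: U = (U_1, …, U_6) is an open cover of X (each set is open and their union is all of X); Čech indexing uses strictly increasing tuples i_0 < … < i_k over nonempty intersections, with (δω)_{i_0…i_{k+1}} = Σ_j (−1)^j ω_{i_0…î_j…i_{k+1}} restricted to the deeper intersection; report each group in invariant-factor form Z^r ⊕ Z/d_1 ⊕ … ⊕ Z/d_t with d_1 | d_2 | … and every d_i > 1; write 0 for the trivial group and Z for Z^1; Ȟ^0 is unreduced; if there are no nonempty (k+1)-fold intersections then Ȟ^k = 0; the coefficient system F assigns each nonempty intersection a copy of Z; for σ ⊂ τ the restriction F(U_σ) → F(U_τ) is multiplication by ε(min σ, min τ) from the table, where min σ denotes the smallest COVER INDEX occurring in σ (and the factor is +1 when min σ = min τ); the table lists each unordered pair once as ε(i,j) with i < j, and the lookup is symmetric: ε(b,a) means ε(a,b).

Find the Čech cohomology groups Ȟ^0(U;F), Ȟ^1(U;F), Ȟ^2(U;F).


cover nerve:
  U12={x3,x13,x20} U13={x4,x11,x13} U14={x11,x29,x37} U15={x5,x29,x30,x33} U16={x20,x31,x33} U23={x13,x27,x28} U24={x12,x17,x35} U25={x7,x28,x35} U26={x1,x17,x20} U34={x11,x15,x32} U35={x8,x19,x28} U36={x19,x23,x32} U45={x22,x29,x35} U46={x6,x14,x17,x32} U56={x19,x21,x33}
  U123={x13} U126={x20} U134={x11} U145={x29} U156={x33} U235={x28} U245={x35} U246={x17} U346={x32} U356={x19}
C dims 6,15,10; δ0: rk 5, SNF 1^5; δ1: rk 10, SNF 1^9·2
Ȟ^0: (6−5)−0=1 ⇒ Z
Ȟ^1: (15−10)−5=0 ⇒ 0
Ȟ^2: (10−0)−10=0 plus torsion [2] ⇒ Z/2

Ȟ^0 = Z, Ȟ^1 = 0, Ȟ^2 = Z/2


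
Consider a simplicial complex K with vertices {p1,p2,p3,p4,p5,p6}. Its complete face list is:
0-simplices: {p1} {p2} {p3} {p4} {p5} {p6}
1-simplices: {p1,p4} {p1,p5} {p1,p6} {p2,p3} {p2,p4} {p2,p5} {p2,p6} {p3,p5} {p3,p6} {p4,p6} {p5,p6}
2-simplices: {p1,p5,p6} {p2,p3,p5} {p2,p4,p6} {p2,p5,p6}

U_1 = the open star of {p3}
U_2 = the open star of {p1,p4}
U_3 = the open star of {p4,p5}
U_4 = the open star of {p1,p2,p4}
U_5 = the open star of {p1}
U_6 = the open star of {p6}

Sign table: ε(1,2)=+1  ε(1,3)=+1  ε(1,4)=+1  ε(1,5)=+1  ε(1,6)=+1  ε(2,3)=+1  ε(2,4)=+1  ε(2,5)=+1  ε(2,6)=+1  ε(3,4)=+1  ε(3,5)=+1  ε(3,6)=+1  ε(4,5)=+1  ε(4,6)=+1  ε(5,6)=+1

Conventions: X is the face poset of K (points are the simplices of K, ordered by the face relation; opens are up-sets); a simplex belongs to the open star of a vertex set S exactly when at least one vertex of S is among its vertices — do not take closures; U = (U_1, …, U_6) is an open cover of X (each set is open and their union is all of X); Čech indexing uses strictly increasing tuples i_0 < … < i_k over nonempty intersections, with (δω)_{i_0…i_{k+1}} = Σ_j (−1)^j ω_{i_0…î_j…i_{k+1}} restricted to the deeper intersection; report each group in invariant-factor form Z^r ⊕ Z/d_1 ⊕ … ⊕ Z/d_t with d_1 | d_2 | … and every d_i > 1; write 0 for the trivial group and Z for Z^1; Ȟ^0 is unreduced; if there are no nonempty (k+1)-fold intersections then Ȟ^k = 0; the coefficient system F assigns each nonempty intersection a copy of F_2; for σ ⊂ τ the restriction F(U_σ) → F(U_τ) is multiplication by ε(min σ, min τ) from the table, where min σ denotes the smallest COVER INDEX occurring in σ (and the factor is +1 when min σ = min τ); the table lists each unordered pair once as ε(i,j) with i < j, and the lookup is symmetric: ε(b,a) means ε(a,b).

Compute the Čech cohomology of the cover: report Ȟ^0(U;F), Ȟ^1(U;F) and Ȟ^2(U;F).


nerve simplices:
  U1={{p3},{p2,p3},{p3,p5},{p3,p6},{p2,p3,p5}} U2={{p1},{p4},{p1,p4},{p1,p5},{p1,p6},{p2,p4},{p4,p6},{p1,p5,p6},{p2,p4,p6}} U3={{p4},{p5},{p1,p4},{p1,p5},{p2,p4},{p2,p5},{p3,p5},{p4,p6},{p5,p6},{p1,p5,p6},{p2,p3,p5},{p2,p4,p6},{p2,p5,p6}} U4={{p1},{p2},{p4},{p1,p4},{p1,p5},{p1,p6},{p2,p3},{p2,p4},{p2,p5},{p2,p6},{p4,p6},{p1,p5,p6},{p2,p3,p5},{p2,p4,p6},{p2,p5,p6}} U5={{p1},{p1,p4},{p1,p5},{p1,p6},{p1,p5,p6}} U6={{p6},{p1,p6},{p2,p6},{p3,p6},{p4,p6},{p5,p6},{p1,p5,p6},{p2,p4,p6},{p2,p5,p6}}
  U13={{p3,p5},{p2,p3,p5}} U14={{p2,p3},{p2,p3,p5}} U16={{p3,p6}} U23={{p4},{p1,p4},{p1,p5},{p2,p4},{p4,p6},{p1,p5,p6},{p2,p4,p6}} U24={{p1},{p4},{p1,p4},{p1,p5},{p1,p6},{p2,p4},{p4,p6},{p1,p5,p6},{p2,p4,p6}} U25={{p1},{p1,p4},{p1,p5},{p1,p6},{p1,p5,p6}} U26={{p1,p6},{p4,p6},{p1,p5,p6},{p2,p4,p6}} U34={{p4},{p1,p4},{p1,p5},{p2,p4},{p2,p5},{p4,p6},{p1,p5,p6},{p2,p3,p5},{p2,p4,p6},{p2,p5,p6}} U35={{p1,p4},{p1,p5},{p1,p5,p6}} U36={{p4,p6},{p5,p6},{p1,p5,p6},{p2,p4,p6},{p2,p5,p6}} U45={{p1},{p1,p4},{p1,p5},{p1,p6},{p1,p5,p6}} U46={{p1,p6},{p2,p6},{p4,p6},{p1,p5,p6},{p2,p4,p6},{p2,p5,p6}} U56={{p1,p6},{p1,p5,p6}}
  U134={{p2,p3,p5}} U234={{p4},{p1,p4},{p1,p5},{p2,p4},{p4,p6},{p1,p5,p6},{p2,p4,p6}} U235={{p1,p4},{p1,p5},{p1,p5,p6}} U236={{p4,p6},{p1,p5,p6},{p2,p4,p6}} U245={{p1},{p1,p4},{p1,p5},{p1,p6},{p1,p5,p6}} U246={{p1,p6},{p4,p6},{p1,p5,p6},{p2,p4,p6}} U256={{p1,p6},{p1,p5,p6}} U345={{p1,p4},{p1,p5},{p1,p5,p6}} U346={{p4,p6},{p1,p5,p6},{p2,p4,p6},{p2,p5,p6}} U356={{p1,p5,p6}} U456={{p1,p6},{p1,p5,p6}}
  U2345={{p1,p4},{p1,p5},{p1,p5,p6}} U2346={{p4,p6},{p1,p5,p6},{p2,p4,p6}} U2356={{p1,p5,p6}} U2456={{p1,p6},{p1,p5,p6}} U3456={{p1,p5,p6}}
  U23456={{p1,p5,p6}}
C dims 6,13,11,5; δ0: rk_F2 5; δ1: rk_F2 7; δ2: rk_F2 4
degree 0: 6−5−0 = 1 → Ȟ^0 ≅ Z/2
degree 1: 13−7−5 = 1 → Ȟ^1 ≅ Z/2
degree 2: 11−4−7 = 0 → Ȟ^2 ≅ 0

Ȟ^0 ≅ Z/2; Ȟ^1 ≅ Z/2; Ȟ^2 ≅ 0


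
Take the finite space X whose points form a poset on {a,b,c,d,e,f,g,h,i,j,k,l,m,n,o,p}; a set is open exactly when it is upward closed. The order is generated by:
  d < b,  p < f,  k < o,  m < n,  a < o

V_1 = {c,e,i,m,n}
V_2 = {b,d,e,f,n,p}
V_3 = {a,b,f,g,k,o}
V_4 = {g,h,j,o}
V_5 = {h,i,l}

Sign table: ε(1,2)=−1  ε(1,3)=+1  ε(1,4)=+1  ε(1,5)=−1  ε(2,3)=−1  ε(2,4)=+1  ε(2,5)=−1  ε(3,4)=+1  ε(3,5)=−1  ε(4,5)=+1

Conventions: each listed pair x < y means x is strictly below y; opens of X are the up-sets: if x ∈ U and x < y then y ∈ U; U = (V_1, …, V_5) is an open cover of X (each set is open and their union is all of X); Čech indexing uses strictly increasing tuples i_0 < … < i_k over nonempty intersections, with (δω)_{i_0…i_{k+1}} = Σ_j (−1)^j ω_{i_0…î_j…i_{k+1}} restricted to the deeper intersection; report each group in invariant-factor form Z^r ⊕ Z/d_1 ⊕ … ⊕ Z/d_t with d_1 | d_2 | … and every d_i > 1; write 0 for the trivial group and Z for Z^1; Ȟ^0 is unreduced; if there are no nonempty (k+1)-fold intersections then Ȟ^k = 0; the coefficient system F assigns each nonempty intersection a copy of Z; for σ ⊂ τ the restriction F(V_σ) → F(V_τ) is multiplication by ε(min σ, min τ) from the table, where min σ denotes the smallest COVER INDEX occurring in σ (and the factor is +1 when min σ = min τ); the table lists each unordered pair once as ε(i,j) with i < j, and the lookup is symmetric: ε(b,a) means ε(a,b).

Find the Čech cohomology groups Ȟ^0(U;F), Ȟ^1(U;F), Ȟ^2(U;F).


nonempty overlaps:
  V12={e,n} V15={i} V23={b,f} V34={g,o} V45={h}
C dims 5,5; δ0: rk 5, SNF 1^4·2
degree 0: 5−5−0 = 0 → Ȟ^0 ≅ 0
degree 1: 5−0−5 = 0 plus torsion [2] → Ȟ^1 ≅ Z/2
degree 2: 0−0−0 = 0 → Ȟ^2 ≅ 0

Ȟ^0(U;F) ≅ 0, Ȟ^1(U;F) ≅ Z/2 and Ȟ^2(U;F) ≅ 0


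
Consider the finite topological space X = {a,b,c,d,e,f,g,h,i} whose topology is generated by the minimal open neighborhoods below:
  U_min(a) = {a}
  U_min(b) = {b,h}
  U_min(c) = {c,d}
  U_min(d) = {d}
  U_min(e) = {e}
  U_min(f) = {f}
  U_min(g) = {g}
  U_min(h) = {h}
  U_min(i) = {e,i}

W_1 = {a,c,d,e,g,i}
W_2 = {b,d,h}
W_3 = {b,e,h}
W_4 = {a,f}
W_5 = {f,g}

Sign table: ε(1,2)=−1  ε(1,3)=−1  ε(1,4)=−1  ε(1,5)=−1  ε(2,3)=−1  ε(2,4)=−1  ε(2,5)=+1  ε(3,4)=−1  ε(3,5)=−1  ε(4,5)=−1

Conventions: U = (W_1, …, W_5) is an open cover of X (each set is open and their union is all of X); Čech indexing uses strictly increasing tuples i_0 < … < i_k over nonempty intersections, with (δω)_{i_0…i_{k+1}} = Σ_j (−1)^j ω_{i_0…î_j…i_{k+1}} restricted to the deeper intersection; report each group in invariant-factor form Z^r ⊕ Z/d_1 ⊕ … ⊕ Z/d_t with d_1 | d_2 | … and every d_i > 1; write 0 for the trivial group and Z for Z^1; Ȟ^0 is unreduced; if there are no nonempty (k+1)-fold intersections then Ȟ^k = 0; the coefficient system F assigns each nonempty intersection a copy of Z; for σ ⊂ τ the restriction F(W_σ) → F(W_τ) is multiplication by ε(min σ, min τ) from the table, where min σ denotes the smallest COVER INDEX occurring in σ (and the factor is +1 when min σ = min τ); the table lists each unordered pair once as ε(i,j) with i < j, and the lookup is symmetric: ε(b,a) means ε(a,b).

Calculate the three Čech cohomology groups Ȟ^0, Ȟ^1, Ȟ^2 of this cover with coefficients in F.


cover nerve:
  W12={d} W13={e} W14={a} W15={g} W23={b,h} W45={f}
C dims 5,6; δ0: rk 5, SNF 1^4·2
Ȟ^0: (5−5)−0=0 ⇒ 0
Ȟ^1: (6−0)−5=1 plus torsion [2] ⇒ Z ⊕ Z/2
Ȟ^2: (0−0)−0=0 ⇒ 0

Ȟ^0 = 0, Ȟ^1 = Z ⊕ Z/2 and Ȟ^2 = 0


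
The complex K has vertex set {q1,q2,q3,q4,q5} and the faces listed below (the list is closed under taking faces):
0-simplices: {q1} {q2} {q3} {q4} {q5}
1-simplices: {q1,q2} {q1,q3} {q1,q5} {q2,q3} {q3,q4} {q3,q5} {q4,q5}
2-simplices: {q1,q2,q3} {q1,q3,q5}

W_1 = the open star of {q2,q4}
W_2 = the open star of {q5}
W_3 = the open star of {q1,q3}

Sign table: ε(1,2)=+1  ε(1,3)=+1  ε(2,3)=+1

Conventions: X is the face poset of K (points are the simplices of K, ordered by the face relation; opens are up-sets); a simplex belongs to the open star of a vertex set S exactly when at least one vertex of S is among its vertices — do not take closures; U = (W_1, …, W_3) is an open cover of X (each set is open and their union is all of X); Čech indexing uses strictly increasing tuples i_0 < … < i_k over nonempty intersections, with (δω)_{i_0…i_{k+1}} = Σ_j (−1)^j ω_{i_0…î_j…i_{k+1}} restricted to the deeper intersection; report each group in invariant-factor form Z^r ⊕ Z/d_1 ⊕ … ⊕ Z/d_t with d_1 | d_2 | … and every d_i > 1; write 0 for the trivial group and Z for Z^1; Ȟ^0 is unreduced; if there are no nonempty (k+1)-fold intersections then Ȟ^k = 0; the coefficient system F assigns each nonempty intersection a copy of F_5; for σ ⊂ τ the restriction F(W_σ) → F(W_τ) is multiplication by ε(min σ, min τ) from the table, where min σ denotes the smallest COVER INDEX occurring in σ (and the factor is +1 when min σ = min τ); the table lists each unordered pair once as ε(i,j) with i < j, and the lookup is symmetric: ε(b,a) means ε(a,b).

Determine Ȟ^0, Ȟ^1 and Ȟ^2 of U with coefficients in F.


Ȟ^0(U;F) ≅ Z/5, Ȟ^1(U;F) ≅ Z/5, Ȟ^2(U;F) ≅ 0

nerve simplices:
  W1={{q2},{q4},{q1,q2},{q2,q3},{q3,q4},{q4,q5},{q1,q2,q3}} W2={{q5},{q1,q5},{q3,q5},{q4,q5},{q1,q3,q5}} W3={{q1},{q3},{q1,q2},{q1,q3},{q1,q5},{q2,q3},{q3,q4},{q3,q5},{q1,q2,q3},{q1,q3,q5}}
  W12={{q4,q5}} W13={{q1,q2},{q2,q3},{q3,q4},{q1,q2,q3}} W23={{q1,q5},{q3,q5},{q1,q3,q5}}
C dims 3,3; δ0: rk_F5 2
degree 0: 3−2−0 = 1 → Ȟ^0 ≅ Z/5
degree 1: 3−0−2 = 1 → Ȟ^1 ≅ Z/5
degree 2: 0−0−0 = 0 → Ȟ^2 ≅ 0


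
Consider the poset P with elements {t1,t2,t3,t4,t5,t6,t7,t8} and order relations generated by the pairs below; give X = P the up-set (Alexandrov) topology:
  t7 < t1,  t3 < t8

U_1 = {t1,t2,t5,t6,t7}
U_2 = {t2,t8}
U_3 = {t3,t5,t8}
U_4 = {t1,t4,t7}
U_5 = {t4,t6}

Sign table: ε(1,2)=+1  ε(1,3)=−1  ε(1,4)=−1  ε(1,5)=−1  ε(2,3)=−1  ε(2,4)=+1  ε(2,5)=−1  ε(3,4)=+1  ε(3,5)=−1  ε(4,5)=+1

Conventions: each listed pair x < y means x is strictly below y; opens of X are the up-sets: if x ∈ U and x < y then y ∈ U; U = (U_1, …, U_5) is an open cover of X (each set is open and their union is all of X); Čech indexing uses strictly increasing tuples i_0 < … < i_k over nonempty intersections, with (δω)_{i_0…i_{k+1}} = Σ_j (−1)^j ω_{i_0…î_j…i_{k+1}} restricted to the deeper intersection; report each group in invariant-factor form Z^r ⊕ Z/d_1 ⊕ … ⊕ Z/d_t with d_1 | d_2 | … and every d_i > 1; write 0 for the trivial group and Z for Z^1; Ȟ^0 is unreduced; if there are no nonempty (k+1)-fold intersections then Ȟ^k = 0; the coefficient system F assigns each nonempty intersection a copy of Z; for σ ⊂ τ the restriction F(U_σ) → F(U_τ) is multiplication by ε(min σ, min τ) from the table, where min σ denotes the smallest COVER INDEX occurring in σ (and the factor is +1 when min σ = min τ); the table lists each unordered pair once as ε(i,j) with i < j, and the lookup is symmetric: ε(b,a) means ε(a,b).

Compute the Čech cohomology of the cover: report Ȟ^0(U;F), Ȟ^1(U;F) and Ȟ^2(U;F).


Ȟ^0 ≅ Z, Ȟ^1 ≅ Z^2, Ȟ^2 ≅ 0

intersection data:
  U12={t2} U13={t5} U14={t1,t7} U15={t6} U23={t8} U45={t4}
C dims 5,6; δ0: rk 4, SNF 1^4
Ȟ^0 = (5 − 4) − 0 = 1, so Ȟ^0 ≅ Z
Ȟ^1 = (6 − 0) − 4 = 2, so Ȟ^1 ≅ Z^2
Ȟ^2 = (0 − 0) − 0 = 0, so Ȟ^2 ≅ 0


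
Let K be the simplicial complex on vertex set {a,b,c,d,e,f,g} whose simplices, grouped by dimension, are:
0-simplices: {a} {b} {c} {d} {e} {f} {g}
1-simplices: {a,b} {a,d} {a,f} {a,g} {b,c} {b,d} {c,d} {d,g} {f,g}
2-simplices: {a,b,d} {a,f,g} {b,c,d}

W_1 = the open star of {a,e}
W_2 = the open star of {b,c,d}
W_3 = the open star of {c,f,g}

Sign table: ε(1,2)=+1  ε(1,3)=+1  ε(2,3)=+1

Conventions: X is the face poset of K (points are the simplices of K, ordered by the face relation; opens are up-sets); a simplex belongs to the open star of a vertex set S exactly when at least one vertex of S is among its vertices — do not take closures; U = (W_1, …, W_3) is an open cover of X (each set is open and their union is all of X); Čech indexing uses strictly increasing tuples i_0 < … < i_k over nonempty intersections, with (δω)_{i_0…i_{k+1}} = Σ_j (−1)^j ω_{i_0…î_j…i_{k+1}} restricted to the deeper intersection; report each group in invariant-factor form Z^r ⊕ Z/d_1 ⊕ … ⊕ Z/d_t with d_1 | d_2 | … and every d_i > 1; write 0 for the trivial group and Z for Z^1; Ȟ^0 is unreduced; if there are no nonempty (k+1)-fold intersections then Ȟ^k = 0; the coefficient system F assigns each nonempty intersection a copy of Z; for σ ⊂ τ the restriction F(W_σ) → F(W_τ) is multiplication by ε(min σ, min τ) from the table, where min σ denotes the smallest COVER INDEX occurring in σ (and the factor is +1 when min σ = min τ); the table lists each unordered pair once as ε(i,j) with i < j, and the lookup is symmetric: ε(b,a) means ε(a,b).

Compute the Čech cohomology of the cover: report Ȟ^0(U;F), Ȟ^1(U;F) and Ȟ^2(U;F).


nonempty intersections:
  W1={{a},{e},{a,b},{a,d},{a,f},{a,g},{a,b,d},{a,f,g}} W2={{b},{c},{d},{a,b},{a,d},{b,c},{b,d},{c,d},{d,g},{a,b,d},{b,c,d}} W3={{c},{f},{g},{a,f},{a,g},{b,c},{c,d},{d,g},{f,g},{a,f,g},{b,c,d}}
  W12={{a,b},{a,d},{a,b,d}} W13={{a,f},{a,g},{a,f,g}} W23={{c},{b,c},{c,d},{d,g},{b,c,d}}
C dims 3,3; δ0: rk 2, SNF 1^2
Ȟ^0: (3−2)−0=1 ⇒ Z
Ȟ^1: (3−0)−2=1 ⇒ Z
Ȟ^2: (0−0)−0=0 ⇒ 0

Ȟ^0 ≅ Z, Ȟ^1 ≅ Z and Ȟ^2 ≅ 0


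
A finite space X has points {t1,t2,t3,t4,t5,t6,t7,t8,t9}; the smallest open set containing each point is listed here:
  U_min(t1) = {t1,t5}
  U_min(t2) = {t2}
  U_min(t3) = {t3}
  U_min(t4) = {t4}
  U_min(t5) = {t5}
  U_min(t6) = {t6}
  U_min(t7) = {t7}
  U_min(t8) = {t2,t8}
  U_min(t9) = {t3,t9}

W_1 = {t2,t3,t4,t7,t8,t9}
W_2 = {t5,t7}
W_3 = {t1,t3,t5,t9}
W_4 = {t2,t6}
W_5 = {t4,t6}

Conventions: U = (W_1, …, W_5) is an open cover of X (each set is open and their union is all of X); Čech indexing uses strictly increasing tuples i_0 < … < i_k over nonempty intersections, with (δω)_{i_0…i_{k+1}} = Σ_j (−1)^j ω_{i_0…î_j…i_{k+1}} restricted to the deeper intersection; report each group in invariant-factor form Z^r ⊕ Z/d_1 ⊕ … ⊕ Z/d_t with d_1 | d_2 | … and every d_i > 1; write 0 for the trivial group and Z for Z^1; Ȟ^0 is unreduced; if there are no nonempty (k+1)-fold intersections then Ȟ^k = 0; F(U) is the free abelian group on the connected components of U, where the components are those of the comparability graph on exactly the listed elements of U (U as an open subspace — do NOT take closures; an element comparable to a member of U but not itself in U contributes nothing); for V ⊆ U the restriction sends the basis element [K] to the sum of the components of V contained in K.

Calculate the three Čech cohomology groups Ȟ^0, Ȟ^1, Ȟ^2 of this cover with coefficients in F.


cover nerve:
  W12={t7} W13={t3,t9} W14={t2} W15={t4} W23={t5} W45={t6}
components per intersection:
  W1: {t2,t8} {t3,t9} {t4} {t7}
  W2: {t5} {t7}
  W3: {t1,t5} {t3,t9}
  W4: {t2} {t6}
  W5: {t4} {t6}
  W12: {t7}
  W13: {t3,t9}
  W14: {t2}
  W15: {t4}
  W23: {t5}
  W45: {t6}
C dims 12,6; δ0: rk 6, SNF 1^6
Ȟ^0: (12−6)−0=6 ⇒ Z^6
Ȟ^1: (6−0)−6=0 ⇒ 0
Ȟ^2: (0−0)−0=0 ⇒ 0

Ȟ^0(U;F) ≅ Z^6, Ȟ^1(U;F) ≅ 0, Ȟ^2(U;F) ≅ 0


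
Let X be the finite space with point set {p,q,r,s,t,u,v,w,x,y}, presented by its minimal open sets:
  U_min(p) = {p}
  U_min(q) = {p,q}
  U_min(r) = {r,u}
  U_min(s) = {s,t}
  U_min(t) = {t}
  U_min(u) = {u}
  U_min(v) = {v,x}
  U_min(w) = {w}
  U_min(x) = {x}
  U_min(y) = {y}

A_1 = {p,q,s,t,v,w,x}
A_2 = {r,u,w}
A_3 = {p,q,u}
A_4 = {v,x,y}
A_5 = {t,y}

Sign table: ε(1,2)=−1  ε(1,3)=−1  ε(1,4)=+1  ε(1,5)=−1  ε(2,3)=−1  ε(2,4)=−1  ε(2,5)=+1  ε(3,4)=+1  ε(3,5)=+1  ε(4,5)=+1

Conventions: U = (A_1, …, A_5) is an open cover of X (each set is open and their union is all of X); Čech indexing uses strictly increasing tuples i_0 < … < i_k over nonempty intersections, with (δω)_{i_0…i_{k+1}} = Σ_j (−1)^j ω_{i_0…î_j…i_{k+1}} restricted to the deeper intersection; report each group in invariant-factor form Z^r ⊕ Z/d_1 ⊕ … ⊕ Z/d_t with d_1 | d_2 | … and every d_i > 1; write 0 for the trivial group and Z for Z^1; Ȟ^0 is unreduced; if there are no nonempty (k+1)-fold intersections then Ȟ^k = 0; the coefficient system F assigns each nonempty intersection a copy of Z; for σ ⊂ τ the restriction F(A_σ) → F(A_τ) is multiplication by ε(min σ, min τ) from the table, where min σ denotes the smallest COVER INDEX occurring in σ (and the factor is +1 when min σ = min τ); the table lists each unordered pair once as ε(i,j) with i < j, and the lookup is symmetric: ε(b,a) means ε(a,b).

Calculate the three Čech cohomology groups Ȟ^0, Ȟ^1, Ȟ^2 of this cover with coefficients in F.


Ȟ^0 = 0, Ȟ^1 = Z ⊕ Z/2, Ȟ^2 = 0

nonempty intersections:
  A12={w} A13={p,q} A14={v,x} A15={t} A23={u} A45={y}
C dims 5,6; δ0: rk 5, SNF 1^4·2
Ȟ^0: (5−5)−0=0 ⇒ 0
Ȟ^1: (6−0)−5=1 plus torsion [2] ⇒ Z ⊕ Z/2
Ȟ^2: (0−0)−0=0 ⇒ 0


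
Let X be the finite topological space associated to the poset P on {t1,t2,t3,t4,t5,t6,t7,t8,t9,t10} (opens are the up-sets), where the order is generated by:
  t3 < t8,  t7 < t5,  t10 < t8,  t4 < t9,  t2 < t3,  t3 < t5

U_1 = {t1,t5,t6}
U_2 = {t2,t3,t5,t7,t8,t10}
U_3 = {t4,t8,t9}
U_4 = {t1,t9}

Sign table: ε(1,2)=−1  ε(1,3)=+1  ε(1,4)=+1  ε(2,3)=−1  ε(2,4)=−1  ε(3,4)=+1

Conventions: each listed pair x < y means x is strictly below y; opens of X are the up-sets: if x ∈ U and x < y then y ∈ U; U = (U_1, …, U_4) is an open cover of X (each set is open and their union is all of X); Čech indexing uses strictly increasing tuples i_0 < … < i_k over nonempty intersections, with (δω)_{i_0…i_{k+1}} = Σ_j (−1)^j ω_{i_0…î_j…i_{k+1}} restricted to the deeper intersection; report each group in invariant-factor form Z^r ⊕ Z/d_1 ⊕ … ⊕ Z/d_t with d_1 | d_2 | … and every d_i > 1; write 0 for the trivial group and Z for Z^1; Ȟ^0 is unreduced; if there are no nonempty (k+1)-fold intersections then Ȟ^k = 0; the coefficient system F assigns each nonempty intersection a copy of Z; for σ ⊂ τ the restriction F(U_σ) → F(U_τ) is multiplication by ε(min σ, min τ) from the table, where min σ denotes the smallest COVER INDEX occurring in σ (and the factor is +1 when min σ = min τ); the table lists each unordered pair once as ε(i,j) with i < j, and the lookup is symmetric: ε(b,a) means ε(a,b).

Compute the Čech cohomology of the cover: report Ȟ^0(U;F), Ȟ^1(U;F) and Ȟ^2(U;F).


nerve of the cover:
  U12={t5} U14={t1} U23={t8} U34={t9}
C dims 4,4; δ0: rk 3, SNF 1^3
Ȟ^0 = (4 − 3) − 0 = 1, so Ȟ^0 ≅ Z
Ȟ^1 = (4 − 0) − 3 = 1, so Ȟ^1 ≅ Z
Ȟ^2 = (0 − 0) − 0 = 0, so Ȟ^2 ≅ 0

Ȟ^0(U;F) ≅ Z, Ȟ^1(U;F) ≅ Z, Ȟ^2(U;F) ≅ 0


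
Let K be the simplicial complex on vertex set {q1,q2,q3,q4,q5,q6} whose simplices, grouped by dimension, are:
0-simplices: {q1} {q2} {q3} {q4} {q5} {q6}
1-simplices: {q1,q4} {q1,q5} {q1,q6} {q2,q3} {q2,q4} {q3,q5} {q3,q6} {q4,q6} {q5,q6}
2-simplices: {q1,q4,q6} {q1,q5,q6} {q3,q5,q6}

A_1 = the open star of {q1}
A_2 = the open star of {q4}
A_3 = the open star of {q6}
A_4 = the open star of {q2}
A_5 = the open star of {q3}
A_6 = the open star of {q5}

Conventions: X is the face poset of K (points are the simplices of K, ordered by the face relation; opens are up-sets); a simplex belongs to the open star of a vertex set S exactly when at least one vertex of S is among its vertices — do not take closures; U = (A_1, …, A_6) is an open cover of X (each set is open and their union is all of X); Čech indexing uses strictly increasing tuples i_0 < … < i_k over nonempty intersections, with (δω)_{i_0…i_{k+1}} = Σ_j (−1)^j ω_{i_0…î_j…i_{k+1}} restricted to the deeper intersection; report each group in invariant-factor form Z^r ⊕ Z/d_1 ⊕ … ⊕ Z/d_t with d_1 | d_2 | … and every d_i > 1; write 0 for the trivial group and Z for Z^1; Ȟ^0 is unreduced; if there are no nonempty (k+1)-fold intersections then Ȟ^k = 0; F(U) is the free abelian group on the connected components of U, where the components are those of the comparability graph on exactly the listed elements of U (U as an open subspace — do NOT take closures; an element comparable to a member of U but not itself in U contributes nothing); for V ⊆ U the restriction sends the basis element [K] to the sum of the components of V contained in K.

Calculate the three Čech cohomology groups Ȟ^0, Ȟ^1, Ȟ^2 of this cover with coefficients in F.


Ȟ^0(U;F) ≅ Z,  Ȟ^1(U;F) ≅ Z,  Ȟ^2(U;F) ≅ 0

nerve simplices:
  A1={{q1},{q1,q4},{q1,q5},{q1,q6},{q1,q4,q6},{q1,q5,q6}} A2={{q4},{q1,q4},{q2,q4},{q4,q6},{q1,q4,q6}} A3={{q6},{q1,q6},{q3,q6},{q4,q6},{q5,q6},{q1,q4,q6},{q1,q5,q6},{q3,q5,q6}} A4={{q2},{q2,q3},{q2,q4}} A5={{q3},{q2,q3},{q3,q5},{q3,q6},{q3,q5,q6}} A6={{q5},{q1,q5},{q3,q5},{q5,q6},{q1,q5,q6},{q3,q5,q6}}
  A12={{q1,q4},{q1,q4,q6}} A13={{q1,q6},{q1,q4,q6},{q1,q5,q6}} A16={{q1,q5},{q1,q5,q6}} A23={{q4,q6},{q1,q4,q6}} A24={{q2,q4}} A35={{q3,q6},{q3,q5,q6}} A36={{q5,q6},{q1,q5,q6},{q3,q5,q6}} A45={{q2,q3}} A56={{q3,q5},{q3,q5,q6}}
  A123={{q1,q4,q6}} A136={{q1,q5,q6}} A356={{q3,q5,q6}}
components per intersection:
  A1: {{q1},{q1,q4},{q1,q5},{q1,q6},{q1,q4,q6},{q1,q5,q6}}
  A2: {{q4},{q1,q4},{q2,q4},{q4,q6},{q1,q4,q6}}
  A3: {{q6},{q1,q6},{q3,q6},{q4,q6},{q5,q6},{q1,q4,q6},{q1,q5,q6},{q3,q5,q6}}
  A4: {{q2},{q2,q3},{q2,q4}}
  A5: {{q3},{q2,q3},{q3,q5},{q3,q6},{q3,q5,q6}}
  A6: {{q5},{q1,q5},{q3,q5},{q5,q6},{q1,q5,q6},{q3,q5,q6}}
  A12: {{q1,q4},{q1,q4,q6}}
  A13: {{q1,q6},{q1,q4,q6},{q1,q5,q6}}
  A16: {{q1,q5},{q1,q5,q6}}
  A23: {{q4,q6},{q1,q4,q6}}
  A24: {{q2,q4}}
  A35: {{q3,q6},{q3,q5,q6}}
  A36: {{q5,q6},{q1,q5,q6},{q3,q5,q6}}
  A45: {{q2,q3}}
  A56: {{q3,q5},{q3,q5,q6}}
  A123: {{q1,q4,q6}}
  A136: {{q1,q5,q6}}
  A356: {{q3,q5,q6}}
C dims 6,9,3; δ0: rk 5, SNF 1^5; δ1: rk 3, SNF 1^3
degree 0: 6−5−0 = 1 → Ȟ^0 ≅ Z
degree 1: 9−3−5 = 1 → Ȟ^1 ≅ Z
degree 2: 3−0−3 = 0 → Ȟ^2 ≅ 0
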